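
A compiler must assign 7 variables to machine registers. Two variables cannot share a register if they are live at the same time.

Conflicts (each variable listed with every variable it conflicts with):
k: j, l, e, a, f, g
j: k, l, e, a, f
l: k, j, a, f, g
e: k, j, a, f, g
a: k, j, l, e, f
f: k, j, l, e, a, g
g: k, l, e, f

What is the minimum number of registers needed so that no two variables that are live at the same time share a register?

k, j, e, a, f all conflict with each other, so at least 5 registers are needed.
Using 5 registers: k=2, j=4, l=3, e=3, a=5, f=1, g=4. Each listed conflict is separated.

5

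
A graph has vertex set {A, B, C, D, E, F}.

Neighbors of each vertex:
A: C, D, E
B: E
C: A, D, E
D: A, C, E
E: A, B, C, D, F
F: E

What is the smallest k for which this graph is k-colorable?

A, C, D, E are mutually adjacent (a clique of size 4), so at least 4 colors are needed.
4 colors suffice: color 1 → {E}; color 2 → {A, B, F}; color 3 → {C}; color 4 → {D}. No two adjacent vertices share a color.

4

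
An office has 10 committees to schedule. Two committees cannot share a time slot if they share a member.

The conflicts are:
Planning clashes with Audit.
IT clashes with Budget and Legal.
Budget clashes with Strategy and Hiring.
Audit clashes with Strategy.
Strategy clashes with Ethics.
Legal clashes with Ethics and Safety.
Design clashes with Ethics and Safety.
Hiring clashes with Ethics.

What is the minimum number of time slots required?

The cycle Legal-Ethics-Strategy-Budget-IT-Legal has odd length 5, so it cannot be 2-colored; at least 3 time slots are needed.
3 time slots suffice: time slot 1 → {Budget, Audit, Ethics, Safety}; time slot 2 → {Planning, Strategy, Legal, Design, Hiring}; time slot 3 → {IT}. Every pair that conflicts lands in different time slots.

3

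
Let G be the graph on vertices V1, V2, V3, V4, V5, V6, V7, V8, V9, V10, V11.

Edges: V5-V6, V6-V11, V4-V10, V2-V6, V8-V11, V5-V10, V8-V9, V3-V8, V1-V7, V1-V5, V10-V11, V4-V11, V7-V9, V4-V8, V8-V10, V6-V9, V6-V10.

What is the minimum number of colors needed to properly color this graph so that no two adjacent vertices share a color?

V4, V8, V10, V11 form a clique, so at least 4 colors are needed.
4 colors suffice: color R → {V1, V6, V8}; color B → {V2, V3, V9, V10}; color G → {V5, V7, V11}; color Y → {V4}. Each edge has distinct colors on its endpoints.

4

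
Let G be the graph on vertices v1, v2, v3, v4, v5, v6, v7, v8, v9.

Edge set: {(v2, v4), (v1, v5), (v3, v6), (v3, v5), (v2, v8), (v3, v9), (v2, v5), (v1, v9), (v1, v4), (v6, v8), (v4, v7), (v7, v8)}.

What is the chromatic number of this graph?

The cycle v2-v5-v3-v6-v8-v2 has odd length 5, so it cannot be 2-colored; at least 3 colors are needed.
3 colors suffice: color red → {v1, v3, v8}; color blue → {v4, v5, v6, v9}; color green → {v2, v7}. No two adjacent vertices share a color.

3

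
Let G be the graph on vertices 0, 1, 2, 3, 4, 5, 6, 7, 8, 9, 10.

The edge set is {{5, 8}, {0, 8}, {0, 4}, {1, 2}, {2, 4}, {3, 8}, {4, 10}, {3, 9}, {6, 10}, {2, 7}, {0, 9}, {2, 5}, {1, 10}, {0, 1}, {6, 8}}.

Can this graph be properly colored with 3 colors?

The chromatic number is 3. The cycle 2-5-8-0-1-2 has odd length 5, so it cannot be 2-colored; at least 3 colors are needed.
3 colors suffice: color red → {2, 8, 9, 10}; color blue → {0, 3, 5, 6, 7}; color green → {1, 4}.
That is already a proper 3-coloring.

Yes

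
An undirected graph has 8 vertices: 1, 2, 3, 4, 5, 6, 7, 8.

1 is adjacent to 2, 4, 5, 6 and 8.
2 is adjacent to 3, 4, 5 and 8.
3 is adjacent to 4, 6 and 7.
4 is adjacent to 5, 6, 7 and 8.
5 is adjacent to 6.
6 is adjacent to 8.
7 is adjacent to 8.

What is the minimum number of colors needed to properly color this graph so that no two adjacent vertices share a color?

1, 2, 4, 8 form a clique, so at least 4 colors are needed.
4 colors suffice: color a → {4}; color b → {2, 6, 7}; color c → {3, 5, 8}; color d → {1}. No two adjacent vertices share a color.

4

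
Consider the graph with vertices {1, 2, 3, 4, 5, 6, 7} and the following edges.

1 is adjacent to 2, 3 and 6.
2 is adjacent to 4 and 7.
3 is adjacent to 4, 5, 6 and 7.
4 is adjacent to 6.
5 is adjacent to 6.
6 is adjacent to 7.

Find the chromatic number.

3, 4, 6 form a triangle, so at least 3 colors are needed.
3 colors suffice: color a → {2, 3}; color b → {6}; color c → {1, 4, 5, 7}. Each edge has distinct colors on its endpoints.

3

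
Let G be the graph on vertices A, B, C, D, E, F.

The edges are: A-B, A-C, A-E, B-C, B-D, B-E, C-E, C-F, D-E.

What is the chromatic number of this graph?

4

A, B, C, E are pairwise adjacent (a clique of size 4), so at least 4 colors are needed.
4 colors suffice: color 1 → {C, D}; color 2 → {E, F}; color 3 → {B}; color 4 → {A}. Each edge has distinct colors on its endpoints.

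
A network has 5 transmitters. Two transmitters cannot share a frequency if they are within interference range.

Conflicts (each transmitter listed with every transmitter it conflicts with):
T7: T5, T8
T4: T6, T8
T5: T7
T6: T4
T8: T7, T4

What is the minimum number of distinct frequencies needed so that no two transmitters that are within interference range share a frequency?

T7 and T8 conflict, so at least 2 frequencies are needed.
2 frequencies suffice: T7=1, T4=1, T5=2, T6=2, T8=2. Every pair that conflicts lands in different frequencies.

2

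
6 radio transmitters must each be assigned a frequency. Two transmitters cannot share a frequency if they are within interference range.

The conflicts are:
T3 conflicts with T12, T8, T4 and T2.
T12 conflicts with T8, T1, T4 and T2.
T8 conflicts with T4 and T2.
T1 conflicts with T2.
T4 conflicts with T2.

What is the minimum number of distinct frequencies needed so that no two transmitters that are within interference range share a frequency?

T3, T12, T8, T4, T2 pairwise conflict, so at least 5 frequencies are needed.
A valid assignment using 5 frequencies: T3=5, T12=1, T8=4, T1=3, T4=3, T2=2. Each listed conflict is separated.

5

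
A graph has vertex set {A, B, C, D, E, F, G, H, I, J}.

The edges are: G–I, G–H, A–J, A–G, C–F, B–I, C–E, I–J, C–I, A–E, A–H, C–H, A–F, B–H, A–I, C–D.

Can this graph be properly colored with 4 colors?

Yes

The chromatic number is 3. A, G, I are mutually adjacent, so at least 3 colors are needed.
3 colors suffice: color 1 → {A, B, C}; color 2 → {D, E, F, H, I}; color 3 → {G, J}.
Since 4 ≥ 3, a proper 4-coloring certainly exists.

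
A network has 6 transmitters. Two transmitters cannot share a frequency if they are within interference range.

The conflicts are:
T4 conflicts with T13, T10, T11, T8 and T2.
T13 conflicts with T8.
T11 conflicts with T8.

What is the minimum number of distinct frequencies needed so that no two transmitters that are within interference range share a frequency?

T4, T11, T8 are mutually in conflict, so at least 3 frequencies are needed.
A valid assignment using 3 frequencies: T4=1, T13=3, T10=2, T11=3, T8=2, T2=2. Each listed conflict is separated.

3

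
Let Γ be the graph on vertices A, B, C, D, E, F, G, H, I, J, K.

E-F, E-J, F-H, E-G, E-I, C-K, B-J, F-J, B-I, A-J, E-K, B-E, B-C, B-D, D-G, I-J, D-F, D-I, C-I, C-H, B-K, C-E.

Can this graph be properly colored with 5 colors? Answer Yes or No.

Yes

The chromatic number is 4. B, C, E, K are pairwise adjacent (a clique of size 4), so at least 4 colors are needed.
4 colors suffice: color 1 → {A, D, E, H}; color 2 → {B, F, G}; color 3 → {C, J}; color 4 → {I, K}.
Since 5 ≥ 4, a proper 5-coloring certainly exists.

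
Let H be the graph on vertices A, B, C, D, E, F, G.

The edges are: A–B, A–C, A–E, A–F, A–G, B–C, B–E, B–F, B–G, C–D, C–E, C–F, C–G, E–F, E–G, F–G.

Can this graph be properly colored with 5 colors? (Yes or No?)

No

A, B, C, E, F, G form a clique, so at least 6 colors are needed.
So 5 colors are not enough.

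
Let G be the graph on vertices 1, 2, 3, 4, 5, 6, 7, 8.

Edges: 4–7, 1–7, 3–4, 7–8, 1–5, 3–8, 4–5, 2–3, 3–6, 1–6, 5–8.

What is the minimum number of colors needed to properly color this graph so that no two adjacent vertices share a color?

The cycle 8-7-1-6-3-8 has odd length 5, so it cannot be 2-colored; at least 3 colors are needed.
3 colors suffice: color a → {1, 3}; color b → {2, 4, 6, 8}; color c → {5, 7}. Every edge joins two different colors.

3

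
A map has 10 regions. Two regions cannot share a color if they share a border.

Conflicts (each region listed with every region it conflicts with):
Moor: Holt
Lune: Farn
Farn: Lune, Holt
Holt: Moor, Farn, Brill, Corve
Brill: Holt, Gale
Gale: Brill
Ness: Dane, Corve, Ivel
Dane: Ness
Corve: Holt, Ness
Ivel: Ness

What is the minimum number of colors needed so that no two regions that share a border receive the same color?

2

Ness and Ivel conflict, so at least 2 colors are needed.
2 colors suffice: color 1 → {Lune, Holt, Gale, Ness}; color 2 → {Moor, Farn, Brill, Dane, Corve, Ivel}. Every pair that conflicts lands in different colors.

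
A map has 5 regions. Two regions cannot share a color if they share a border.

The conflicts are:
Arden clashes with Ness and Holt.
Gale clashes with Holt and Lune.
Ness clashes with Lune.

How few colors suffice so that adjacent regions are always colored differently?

The cycle Holt-Gale-Lune-Ness-Arden-Holt has odd length 5, so it cannot be 2-colored; at least 3 colors are needed.
3 colors suffice: color 1 → {Holt, Lune}; color 2 → {Arden, Gale}; color 3 → {Ness}. Every pair that conflicts lands in different colors.

3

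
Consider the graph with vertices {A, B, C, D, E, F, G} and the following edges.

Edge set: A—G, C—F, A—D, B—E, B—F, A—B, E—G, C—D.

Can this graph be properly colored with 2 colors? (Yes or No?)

The cycle B-F-C-D-A-B has odd length 5, so it cannot be 2-colored; at least 3 colors are needed.
So 2 colors are not enough.

No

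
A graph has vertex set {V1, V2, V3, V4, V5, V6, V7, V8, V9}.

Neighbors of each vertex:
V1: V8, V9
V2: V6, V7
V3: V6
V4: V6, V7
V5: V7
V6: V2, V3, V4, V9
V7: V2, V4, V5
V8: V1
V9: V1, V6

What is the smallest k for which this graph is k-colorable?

V5 and V7 are adjacent, so at least 2 colors are needed.
One proper 2-coloring: V1=1, V2=2, V3=2, V4=2, V5=2, V6=1, V7=1, V8=2, V9=2. Every edge joins two different colors.

2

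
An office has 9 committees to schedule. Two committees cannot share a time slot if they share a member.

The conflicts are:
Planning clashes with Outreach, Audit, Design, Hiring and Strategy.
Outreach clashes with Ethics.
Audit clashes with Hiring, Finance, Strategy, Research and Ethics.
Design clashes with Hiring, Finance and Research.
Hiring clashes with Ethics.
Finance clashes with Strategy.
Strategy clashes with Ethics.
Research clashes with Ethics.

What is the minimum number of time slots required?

3

Planning, Audit, Hiring are mutually in conflict, so at least 3 time slots are needed.
3 time slots suffice: Planning=2, Outreach=1, Audit=1, Design=1, Hiring=3, Finance=2, Strategy=3, Research=3, Ethics=2. No two conflicting committees share a time slot.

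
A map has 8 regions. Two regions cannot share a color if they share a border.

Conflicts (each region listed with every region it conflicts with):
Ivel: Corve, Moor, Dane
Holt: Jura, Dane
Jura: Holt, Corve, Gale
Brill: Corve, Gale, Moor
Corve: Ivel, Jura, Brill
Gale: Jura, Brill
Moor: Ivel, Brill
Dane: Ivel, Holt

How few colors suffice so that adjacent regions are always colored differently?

The cycle Dane-Holt-Jura-Corve-Ivel-Dane has odd length 5, so it cannot be 2-colored; at least 3 colors are needed.
3 colors suffice: color 1 → {Ivel, Jura, Brill}; color 2 → {Holt, Corve, Gale, Moor}; color 3 → {Dane}. No two conflicting regions share a color.

3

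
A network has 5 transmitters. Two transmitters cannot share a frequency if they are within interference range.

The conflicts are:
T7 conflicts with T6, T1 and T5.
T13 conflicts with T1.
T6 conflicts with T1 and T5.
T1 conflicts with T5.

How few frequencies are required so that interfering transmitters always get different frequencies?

T7, T6, T1, T5 are mutually in conflict, so at least 4 frequencies are needed.
A valid assignment using 4 frequencies: T7=3, T13=2, T6=4, T1=1, T5=2. Every pair that conflicts lands in different frequencies.

4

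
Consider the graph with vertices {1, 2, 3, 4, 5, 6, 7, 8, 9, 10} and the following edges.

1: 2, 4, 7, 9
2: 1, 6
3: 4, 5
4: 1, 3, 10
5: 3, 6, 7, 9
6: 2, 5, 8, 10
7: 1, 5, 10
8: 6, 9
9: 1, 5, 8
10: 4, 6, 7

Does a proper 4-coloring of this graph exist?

Yes

The chromatic number is 3. The cycle 7-5-3-4-1-7 has odd length 5, so it cannot be 2-colored; at least 3 colors are needed.
A valid assignment using 3 colors: 1=red, 2=blue, 3=red, 4=green, 5=blue, 6=red, 7=green, 8=blue, 9=green, 10=blue.
Since 4 ≥ 3, a proper 4-coloring certainly exists.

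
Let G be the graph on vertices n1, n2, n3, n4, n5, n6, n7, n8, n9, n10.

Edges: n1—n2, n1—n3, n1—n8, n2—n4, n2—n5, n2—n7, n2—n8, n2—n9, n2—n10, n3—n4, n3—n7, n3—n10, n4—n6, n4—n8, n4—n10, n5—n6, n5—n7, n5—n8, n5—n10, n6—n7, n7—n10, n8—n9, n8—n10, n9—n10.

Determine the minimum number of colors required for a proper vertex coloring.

n2, n5, n7, n10 are mutually adjacent (a clique of size 4), so at least 4 colors are needed.
4 colors suffice: color R → {n1, n6, n10}; color B → {n2, n3}; color G → {n7, n8}; color Y → {n4, n5, n9}. No two adjacent vertices share a color.

4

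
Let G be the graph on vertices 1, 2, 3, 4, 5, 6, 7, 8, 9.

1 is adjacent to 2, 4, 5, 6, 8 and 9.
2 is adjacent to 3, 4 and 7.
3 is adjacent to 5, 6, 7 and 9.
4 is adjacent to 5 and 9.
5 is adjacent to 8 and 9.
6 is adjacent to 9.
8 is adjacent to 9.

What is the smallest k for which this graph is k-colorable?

4

1, 5, 8, 9 are pairwise adjacent (a clique of size 4), so at least 4 colors are needed.
4 colors suffice: 1=red, 2=blue, 3=red, 4=yellow, 5=green, 6=green, 7=green, 8=yellow, 9=blue. Each edge has distinct colors on its endpoints.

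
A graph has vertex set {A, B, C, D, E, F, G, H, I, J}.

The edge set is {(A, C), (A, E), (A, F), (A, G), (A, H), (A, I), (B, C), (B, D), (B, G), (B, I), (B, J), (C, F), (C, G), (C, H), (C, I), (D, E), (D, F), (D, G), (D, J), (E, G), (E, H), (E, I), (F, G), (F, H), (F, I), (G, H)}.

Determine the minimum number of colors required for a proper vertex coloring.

5

A, C, F, G, H are mutually adjacent (a clique of size 5), so at least 5 colors are needed.
A valid assignment using 5 colors: A=4, B=3, C=2, D=2, E=3, F=3, G=1, H=5, I=1, J=1. Every edge joins two different colors.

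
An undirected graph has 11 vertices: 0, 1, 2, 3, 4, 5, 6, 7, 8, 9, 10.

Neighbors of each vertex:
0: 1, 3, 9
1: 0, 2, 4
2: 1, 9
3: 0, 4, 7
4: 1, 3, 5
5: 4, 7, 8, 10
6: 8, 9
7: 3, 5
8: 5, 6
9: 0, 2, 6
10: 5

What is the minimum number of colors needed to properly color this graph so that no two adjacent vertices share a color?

The cycle 8-5-4-1-2-9-6-8 has odd length 7, so it cannot be 2-colored; at least 3 colors are needed.
3 colors suffice: color a → {1, 3, 5, 9}; color b → {0, 2, 4, 7, 8, 10}; color c → {6}. Each edge has distinct colors on its endpoints.

3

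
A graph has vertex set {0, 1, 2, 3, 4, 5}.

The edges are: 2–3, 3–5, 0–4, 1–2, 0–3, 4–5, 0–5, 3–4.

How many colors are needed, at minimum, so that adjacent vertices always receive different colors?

0, 3, 4, 5 are mutually adjacent (a clique of size 4), so at least 4 colors are needed.
A valid assignment using 4 colors: 0=green, 1=red, 2=blue, 3=red, 4=blue, 5=yellow. No two adjacent vertices share a color.

4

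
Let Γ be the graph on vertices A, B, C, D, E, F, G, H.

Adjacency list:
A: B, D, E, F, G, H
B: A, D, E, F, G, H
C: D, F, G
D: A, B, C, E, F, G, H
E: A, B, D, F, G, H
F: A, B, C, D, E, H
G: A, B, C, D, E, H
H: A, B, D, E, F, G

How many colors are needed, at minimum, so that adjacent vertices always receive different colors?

A, B, D, E, F, H are mutually adjacent (a clique of size 6), so at least 6 colors are needed.
6 colors suffice: color 1 → {D}; color 2 → {C, E}; color 3 → {A}; color 4 → {B}; color 5 → {F, G}; color 6 → {H}. Each edge has distinct colors on its endpoints.

6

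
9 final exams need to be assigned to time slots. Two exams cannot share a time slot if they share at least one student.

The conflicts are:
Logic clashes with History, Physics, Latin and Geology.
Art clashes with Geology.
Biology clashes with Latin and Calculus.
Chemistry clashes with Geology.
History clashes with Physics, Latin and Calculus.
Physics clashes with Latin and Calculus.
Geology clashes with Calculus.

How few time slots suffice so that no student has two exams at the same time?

4

Logic, History, Physics, Latin all conflict with each other, so at least 4 time slots are needed.
4 time slots suffice: Logic=1, Art=1, Biology=2, Chemistry=1, History=4, Physics=2, Latin=3, Geology=2, Calculus=1. Every pair that conflicts lands in different time slots.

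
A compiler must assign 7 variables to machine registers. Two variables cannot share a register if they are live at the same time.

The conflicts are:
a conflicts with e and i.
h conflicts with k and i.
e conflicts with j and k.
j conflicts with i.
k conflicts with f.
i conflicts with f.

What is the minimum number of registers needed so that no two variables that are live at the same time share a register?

3

The cycle e-k-f-i-a-e has odd length 5, so it cannot be 2-colored; at least 3 registers are needed.
3 registers suffice: a=3, h=2, e=2, j=3, k=1, i=1, f=2. No two conflicting variables share a register.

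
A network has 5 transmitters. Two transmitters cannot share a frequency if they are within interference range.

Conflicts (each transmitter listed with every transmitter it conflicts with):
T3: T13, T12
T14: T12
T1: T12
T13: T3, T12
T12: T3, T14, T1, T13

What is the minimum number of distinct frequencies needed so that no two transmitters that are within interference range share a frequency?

T3, T13, T12 are mutually in conflict, so at least 3 frequencies are needed.
3 frequencies suffice: frequency 1 → {T12}; frequency 2 → {T3, T14, T1}; frequency 3 → {T13}. Each listed conflict is separated.

3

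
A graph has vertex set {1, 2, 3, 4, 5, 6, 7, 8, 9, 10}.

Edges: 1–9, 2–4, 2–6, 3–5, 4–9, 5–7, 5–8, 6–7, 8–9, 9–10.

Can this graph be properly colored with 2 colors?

The cycle 8-5-7-6-2-4-9-8 has odd length 7, so it cannot be 2-colored; at least 3 colors are needed.
So 2 colors are not enough.

No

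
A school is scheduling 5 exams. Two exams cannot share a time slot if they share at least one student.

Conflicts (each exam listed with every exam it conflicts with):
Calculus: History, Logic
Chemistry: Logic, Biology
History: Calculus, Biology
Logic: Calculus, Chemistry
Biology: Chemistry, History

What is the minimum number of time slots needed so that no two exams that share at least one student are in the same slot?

3

The cycle Biology-Chemistry-Logic-Calculus-History-Biology has odd length 5, so it cannot be 2-colored; at least 3 time slots are needed.
3 time slots suffice: Calculus=2, Chemistry=2, History=1, Logic=1, Biology=3. Every pair that conflicts lands in different time slots.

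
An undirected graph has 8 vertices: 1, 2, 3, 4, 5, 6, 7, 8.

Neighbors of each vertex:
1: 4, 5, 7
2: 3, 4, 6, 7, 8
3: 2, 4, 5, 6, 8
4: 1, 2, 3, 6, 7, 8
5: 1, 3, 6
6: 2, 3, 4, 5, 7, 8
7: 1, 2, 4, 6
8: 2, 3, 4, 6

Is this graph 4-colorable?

2, 3, 4, 6, 8 form a clique, so at least 5 colors are needed.
So 4 colors are not enough.

No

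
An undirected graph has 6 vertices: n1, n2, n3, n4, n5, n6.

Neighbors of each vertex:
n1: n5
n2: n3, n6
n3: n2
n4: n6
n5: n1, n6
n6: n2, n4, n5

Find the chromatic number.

2

n2 and n3 are adjacent, so at least 2 colors are needed.
2 colors suffice: color 1 → {n1, n3, n6}; color 2 → {n2, n4, n5}. Every edge joins two different colors.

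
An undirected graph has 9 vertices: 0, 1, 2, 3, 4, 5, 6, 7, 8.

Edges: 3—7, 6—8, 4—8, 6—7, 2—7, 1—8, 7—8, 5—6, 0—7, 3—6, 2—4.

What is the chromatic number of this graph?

6, 7, 8 are mutually adjacent, so at least 3 colors are needed.
3 colors suffice: color red → {1, 4, 5, 7}; color blue → {0, 2, 3, 8}; color green → {6}. Every edge joins two different colors.

3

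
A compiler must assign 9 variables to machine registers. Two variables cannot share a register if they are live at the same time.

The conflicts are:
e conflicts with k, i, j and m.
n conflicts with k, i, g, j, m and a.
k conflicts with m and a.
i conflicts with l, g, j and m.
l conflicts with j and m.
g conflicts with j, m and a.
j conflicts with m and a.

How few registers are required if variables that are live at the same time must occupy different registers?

n, i, g, j, m are mutually in conflict, so at least 5 registers are needed.
Using 5 registers: e=4, n=4, k=2, i=3, l=4, g=5, j=2, m=1, a=1. Every pair that conflicts lands in different registers.

5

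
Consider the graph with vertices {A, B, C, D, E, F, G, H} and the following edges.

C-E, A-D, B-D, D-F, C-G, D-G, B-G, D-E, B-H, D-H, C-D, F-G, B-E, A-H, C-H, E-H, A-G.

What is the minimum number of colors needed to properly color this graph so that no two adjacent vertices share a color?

C, D, E, H are mutually adjacent (a clique of size 4), so at least 4 colors are needed.
One proper 4-coloring: A=green, B=green, C=green, D=red, E=yellow, F=green, G=blue, H=blue. No two adjacent vertices share a color.

4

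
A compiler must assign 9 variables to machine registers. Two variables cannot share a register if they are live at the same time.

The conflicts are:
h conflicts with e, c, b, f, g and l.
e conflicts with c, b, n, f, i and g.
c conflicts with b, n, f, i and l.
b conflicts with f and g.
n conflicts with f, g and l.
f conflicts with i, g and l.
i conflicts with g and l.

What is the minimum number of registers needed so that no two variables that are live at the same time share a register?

h, e, b, f, g pairwise conflict, so at least 5 registers are needed.
A valid assignment using 5 registers: h=4, e=2, c=3, b=5, n=4, f=1, i=4, g=3, l=2. No two conflicting variables share a register.

5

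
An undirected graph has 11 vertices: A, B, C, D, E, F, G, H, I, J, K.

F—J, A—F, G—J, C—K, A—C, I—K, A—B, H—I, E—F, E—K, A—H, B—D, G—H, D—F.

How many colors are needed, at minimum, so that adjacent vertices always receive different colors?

3

The cycle G-H-A-F-J-G has odd length 5, so it cannot be 2-colored; at least 3 colors are needed.
A valid assignment using 3 colors: A=blue, B=red, C=green, D=blue, E=blue, F=red, G=blue, H=red, I=blue, J=green, K=red. Each edge has distinct colors on its endpoints.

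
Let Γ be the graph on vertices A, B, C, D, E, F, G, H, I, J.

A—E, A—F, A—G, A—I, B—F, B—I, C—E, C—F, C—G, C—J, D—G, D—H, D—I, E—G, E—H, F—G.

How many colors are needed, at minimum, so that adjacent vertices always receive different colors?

C, E, G are mutually adjacent, so at least 3 colors are needed.
3 colors suffice: color 1 → {G, H, I, J}; color 2 → {A, B, C, D}; color 3 → {E, F}. Each edge has distinct colors on its endpoints.

3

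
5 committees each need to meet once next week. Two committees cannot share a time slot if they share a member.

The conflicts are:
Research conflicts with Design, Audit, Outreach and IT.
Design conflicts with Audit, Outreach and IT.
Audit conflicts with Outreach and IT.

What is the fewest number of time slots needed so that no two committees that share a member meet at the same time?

Research, Design, Audit, Outreach all conflict with each other, so at least 4 time slots are needed.
4 time slots suffice: time slot 1 → {Design}; time slot 2 → {Audit}; time slot 3 → {Research}; time slot 4 → {Outreach, IT}. Every pair that conflicts lands in different time slots.

4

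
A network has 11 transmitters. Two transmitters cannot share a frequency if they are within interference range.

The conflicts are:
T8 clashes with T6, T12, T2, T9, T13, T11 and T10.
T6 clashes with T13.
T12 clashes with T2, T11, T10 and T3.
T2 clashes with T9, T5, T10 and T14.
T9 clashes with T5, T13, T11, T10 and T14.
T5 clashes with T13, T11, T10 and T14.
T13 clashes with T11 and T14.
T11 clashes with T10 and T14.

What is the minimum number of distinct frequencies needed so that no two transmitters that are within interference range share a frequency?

T9, T5, T13, T11, T14 pairwise conflict, so at least 5 frequencies are needed.
A valid assignment using 5 frequencies: T8=1, T6=2, T12=3, T2=2, T9=3, T5=1, T13=4, T11=2, T10=4, T3=1, T14=5. No two conflicting transmitters share a frequency.

5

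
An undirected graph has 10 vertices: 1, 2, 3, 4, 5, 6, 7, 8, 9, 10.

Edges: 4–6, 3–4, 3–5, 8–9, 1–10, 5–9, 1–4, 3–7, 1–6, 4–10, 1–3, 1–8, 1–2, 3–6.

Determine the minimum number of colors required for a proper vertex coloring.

1, 3, 4, 6 form a clique, so at least 4 colors are needed.
4 colors suffice: color a → {1, 5, 7}; color b → {2, 3, 9, 10}; color c → {4, 8}; color d → {6}. Every edge joins two different colors.

4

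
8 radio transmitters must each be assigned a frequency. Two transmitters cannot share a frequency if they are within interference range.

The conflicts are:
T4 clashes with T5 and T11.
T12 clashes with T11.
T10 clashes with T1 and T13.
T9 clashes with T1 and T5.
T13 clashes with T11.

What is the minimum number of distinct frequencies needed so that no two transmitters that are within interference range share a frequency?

The cycle T11-T13-T10-T1-T9-T5-T4-T11 has odd length 7, so it cannot be 2-colored; at least 3 frequencies are needed.
A valid assignment using 3 frequencies: T4=2, T12=2, T10=3, T9=2, T1=1, T5=1, T13=2, T11=1. No two conflicting transmitters share a frequency.

3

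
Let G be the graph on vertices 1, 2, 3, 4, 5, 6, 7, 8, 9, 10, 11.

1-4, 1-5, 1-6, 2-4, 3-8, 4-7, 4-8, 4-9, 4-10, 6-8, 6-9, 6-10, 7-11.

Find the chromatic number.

2

6 and 9 are adjacent, so at least 2 colors are needed.
A valid assignment using 2 colors: 1=b, 2=b, 3=a, 4=a, 5=a, 6=a, 7=b, 8=b, 9=b, 10=b, 11=a. Each edge has distinct colors on its endpoints.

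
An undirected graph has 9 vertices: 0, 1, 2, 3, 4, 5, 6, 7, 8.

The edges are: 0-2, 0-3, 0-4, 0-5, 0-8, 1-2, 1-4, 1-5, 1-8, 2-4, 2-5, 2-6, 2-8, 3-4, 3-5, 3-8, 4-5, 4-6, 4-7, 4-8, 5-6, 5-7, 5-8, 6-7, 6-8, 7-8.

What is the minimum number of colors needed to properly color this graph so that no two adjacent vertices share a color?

5

0, 3, 4, 5, 8 are pairwise adjacent (a clique of size 5), so at least 5 colors are needed.
A valid assignment using 5 colors: 0=e, 1=e, 2=d, 3=d, 4=b, 5=a, 6=e, 7=d, 8=c. No two adjacent vertices share a color.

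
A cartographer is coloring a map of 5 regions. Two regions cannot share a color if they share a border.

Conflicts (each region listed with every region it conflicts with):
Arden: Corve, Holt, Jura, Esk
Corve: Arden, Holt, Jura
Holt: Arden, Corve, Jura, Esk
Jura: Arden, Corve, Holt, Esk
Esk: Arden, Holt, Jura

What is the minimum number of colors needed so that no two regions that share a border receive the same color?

Arden, Holt, Jura, Esk all conflict with each other, so at least 4 colors are needed.
4 colors suffice: Arden=3, Corve=4, Holt=1, Jura=2, Esk=4. Every pair that conflicts lands in different colors.

4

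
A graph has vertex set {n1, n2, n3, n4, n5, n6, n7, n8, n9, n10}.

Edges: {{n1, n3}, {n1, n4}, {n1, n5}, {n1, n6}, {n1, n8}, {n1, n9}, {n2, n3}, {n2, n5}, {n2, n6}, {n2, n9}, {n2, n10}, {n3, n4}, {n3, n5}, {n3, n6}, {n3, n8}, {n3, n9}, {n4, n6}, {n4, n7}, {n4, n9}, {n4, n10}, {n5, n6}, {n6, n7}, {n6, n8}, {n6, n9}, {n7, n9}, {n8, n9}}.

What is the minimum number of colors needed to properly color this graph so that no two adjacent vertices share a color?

n1, n3, n4, n6, n9 are mutually adjacent (a clique of size 5), so at least 5 colors are needed.
5 colors suffice: color red → {n6, n10}; color blue → {n5, n9}; color green → {n3, n7}; color yellow → {n2, n4, n8}; color purple → {n1}. No two adjacent vertices share a color.

5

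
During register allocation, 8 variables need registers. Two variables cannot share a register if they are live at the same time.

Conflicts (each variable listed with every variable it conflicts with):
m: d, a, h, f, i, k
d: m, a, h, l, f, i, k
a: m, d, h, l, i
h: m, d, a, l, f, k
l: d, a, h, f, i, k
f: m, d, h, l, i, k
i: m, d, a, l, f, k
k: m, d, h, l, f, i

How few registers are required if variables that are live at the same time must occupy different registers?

m, d, f, i, k all conflict with each other, so at least 5 registers are needed.
Using 5 registers: m=4, d=1, a=3, h=2, l=4, f=3, i=2, k=5. Each listed conflict is separated.

5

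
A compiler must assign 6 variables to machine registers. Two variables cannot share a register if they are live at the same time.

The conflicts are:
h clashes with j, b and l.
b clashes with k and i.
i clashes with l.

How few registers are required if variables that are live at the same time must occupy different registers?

2

b and k conflict, so at least 2 registers are needed.
Using 2 registers: h=2, j=1, b=1, k=2, i=2, l=1. Every pair that conflicts lands in different registers.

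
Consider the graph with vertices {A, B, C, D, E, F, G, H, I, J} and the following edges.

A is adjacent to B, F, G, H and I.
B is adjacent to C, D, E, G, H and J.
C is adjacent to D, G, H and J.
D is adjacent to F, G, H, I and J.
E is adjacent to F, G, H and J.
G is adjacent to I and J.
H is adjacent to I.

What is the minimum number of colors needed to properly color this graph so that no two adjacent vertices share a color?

5

B, C, D, G, J are mutually adjacent (a clique of size 5), so at least 5 colors are needed.
One proper 5-coloring: A=2, B=1, C=4, D=2, E=2, F=1, G=3, H=3, I=1, J=5. No two adjacent vertices share a color.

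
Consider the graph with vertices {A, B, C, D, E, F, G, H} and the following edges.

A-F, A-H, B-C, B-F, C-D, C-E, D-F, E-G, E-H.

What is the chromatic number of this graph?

2

E and H are adjacent, so at least 2 colors are needed.
2 colors suffice: color red → {A, B, D, E}; color blue → {C, F, G, H}. No two adjacent vertices share a color.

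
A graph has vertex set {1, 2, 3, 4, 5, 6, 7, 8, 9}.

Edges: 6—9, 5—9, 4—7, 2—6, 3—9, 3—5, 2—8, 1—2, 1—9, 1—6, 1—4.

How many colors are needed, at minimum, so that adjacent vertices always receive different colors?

1, 6, 9 form a triangle, so at least 3 colors are needed.
3 colors suffice: color a → {2, 4, 9}; color b → {1, 5, 7, 8}; color c → {3, 6}. No two adjacent vertices share a color.

3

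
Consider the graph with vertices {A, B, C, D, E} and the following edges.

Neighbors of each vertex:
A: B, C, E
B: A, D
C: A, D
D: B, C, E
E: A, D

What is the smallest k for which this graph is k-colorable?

D and E are adjacent, so at least 2 colors are needed.
2 colors suffice: color 1 → {A, D}; color 2 → {B, C, E}. Each edge has distinct colors on its endpoints.

2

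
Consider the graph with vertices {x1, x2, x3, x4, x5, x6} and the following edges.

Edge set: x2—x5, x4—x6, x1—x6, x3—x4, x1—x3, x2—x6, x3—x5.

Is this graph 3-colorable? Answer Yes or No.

The chromatic number is 3. The cycle x4-x6-x2-x5-x3-x4 has odd length 5, so it cannot be 2-colored; at least 3 colors are needed.
3 colors suffice: color 1 → {x3, x6}; color 2 → {x1, x2, x4}; color 3 → {x5}.
That is already a proper 3-coloring.

Yes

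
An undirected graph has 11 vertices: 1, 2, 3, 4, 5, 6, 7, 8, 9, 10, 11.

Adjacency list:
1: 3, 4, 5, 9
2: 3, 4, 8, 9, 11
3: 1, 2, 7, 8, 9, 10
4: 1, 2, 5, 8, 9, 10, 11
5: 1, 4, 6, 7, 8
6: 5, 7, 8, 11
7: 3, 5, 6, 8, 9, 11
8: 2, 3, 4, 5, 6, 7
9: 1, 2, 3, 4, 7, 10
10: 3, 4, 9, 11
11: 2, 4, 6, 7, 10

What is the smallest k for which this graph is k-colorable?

5, 6, 7, 8 form a clique, so at least 4 colors are needed.
One proper 4-coloring: 1=green, 2=green, 3=red, 4=red, 5=yellow, 6=red, 7=green, 8=blue, 9=blue, 10=green, 11=blue. Each edge has distinct colors on its endpoints.

4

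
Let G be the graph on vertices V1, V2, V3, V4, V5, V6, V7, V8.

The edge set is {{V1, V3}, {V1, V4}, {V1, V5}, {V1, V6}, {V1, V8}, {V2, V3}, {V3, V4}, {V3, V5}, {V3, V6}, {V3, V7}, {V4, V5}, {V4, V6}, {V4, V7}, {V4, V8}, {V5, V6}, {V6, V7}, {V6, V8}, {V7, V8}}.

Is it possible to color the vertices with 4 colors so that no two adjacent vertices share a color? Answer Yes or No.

No

V1, V3, V4, V5, V6 are mutually adjacent (a clique of size 5), so at least 5 colors are needed.
So 4 colors are not enough.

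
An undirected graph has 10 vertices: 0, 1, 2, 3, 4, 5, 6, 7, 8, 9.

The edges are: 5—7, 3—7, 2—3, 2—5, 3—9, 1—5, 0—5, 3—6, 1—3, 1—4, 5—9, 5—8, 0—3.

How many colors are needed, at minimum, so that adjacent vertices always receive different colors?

2

2 and 3 are adjacent, so at least 2 colors are needed.
A valid assignment using 2 colors: 0=b, 1=b, 2=b, 3=a, 4=a, 5=a, 6=b, 7=b, 8=b, 9=b. Every edge joins two different colors.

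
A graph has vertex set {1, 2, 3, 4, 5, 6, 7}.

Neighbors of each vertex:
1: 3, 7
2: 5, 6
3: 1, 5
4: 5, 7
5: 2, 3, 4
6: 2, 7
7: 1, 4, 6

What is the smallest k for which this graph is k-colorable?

3

The cycle 3-5-4-7-1-3 has odd length 5, so it cannot be 2-colored; at least 3 colors are needed.
A valid assignment using 3 colors: 1=blue, 2=blue, 3=green, 4=blue, 5=red, 6=green, 7=red. No two adjacent vertices share a color.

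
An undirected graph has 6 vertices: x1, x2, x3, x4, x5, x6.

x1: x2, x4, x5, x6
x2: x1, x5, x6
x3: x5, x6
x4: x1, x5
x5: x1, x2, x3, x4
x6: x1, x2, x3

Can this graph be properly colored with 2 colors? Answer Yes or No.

x1, x2, x6 form a triangle, so at least 3 colors are needed.
So 2 colors are not enough.

No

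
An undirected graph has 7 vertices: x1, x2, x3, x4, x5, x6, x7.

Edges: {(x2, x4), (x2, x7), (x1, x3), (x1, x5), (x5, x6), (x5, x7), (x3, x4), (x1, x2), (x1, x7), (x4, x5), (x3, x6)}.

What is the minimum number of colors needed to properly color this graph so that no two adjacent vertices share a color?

x1, x2, x7 are mutually adjacent, so at least 3 colors are needed.
3 colors suffice: color R → {x1, x4, x6}; color B → {x2, x3, x5}; color G → {x7}. Every edge joins two different colors.

3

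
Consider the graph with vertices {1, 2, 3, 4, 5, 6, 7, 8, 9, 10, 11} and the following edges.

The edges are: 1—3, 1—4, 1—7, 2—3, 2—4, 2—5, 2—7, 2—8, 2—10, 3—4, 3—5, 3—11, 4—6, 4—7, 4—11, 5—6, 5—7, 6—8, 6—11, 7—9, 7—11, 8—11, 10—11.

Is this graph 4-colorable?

The chromatic number is 3. 6, 8, 11 are pairwise adjacent, so at least 3 colors are needed.
A valid assignment using 3 colors: 1=red, 2=red, 3=blue, 4=green, 5=green, 6=blue, 7=blue, 8=green, 9=red, 10=blue, 11=red.
Since 4 ≥ 3, a proper 4-coloring certainly exists.

Yes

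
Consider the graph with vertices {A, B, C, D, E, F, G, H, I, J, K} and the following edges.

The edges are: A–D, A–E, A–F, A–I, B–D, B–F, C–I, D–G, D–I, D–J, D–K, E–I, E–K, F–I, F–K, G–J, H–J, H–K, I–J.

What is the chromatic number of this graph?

3

A, F, I are mutually adjacent, so at least 3 colors are needed.
One proper 3-coloring: A=3, B=1, C=2, D=2, E=2, F=2, G=1, H=2, I=1, J=3, K=1. No two adjacent vertices share a color.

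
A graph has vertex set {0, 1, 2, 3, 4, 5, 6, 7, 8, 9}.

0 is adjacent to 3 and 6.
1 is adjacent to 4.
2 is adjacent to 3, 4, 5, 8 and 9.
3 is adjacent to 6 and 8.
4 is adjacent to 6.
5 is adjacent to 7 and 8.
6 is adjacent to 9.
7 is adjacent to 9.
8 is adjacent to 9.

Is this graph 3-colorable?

The chromatic number is 3. 2, 3, 8 are pairwise adjacent, so at least 3 colors are needed.
3 colors suffice: color a → {1, 2, 6, 7}; color b → {0, 4, 8}; color c → {3, 5, 9}.
That is already a proper 3-coloring.

Yes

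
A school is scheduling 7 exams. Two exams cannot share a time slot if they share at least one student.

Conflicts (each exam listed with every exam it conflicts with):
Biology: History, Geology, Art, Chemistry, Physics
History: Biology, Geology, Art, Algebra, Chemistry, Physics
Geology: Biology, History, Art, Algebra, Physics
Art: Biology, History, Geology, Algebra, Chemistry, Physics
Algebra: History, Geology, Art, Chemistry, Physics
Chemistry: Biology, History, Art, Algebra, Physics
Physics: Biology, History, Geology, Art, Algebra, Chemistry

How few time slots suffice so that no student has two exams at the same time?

5

History, Geology, Art, Algebra, Physics pairwise conflict, so at least 5 time slots are needed.
5 time slots suffice: time slot 1 → {History}; time slot 2 → {Physics}; time slot 3 → {Art}; time slot 4 → {Biology, Algebra}; time slot 5 → {Geology, Chemistry}. No two conflicting exams share a time slot.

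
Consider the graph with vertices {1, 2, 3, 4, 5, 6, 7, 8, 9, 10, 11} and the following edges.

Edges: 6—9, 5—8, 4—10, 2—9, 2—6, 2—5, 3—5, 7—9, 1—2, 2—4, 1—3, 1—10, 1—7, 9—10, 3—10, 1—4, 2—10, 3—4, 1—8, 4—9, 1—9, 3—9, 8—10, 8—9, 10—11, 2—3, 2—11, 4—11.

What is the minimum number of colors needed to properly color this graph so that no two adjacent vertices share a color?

1, 2, 3, 4, 9, 10 are pairwise adjacent (a clique of size 6), so at least 6 colors are needed.
A valid assignment using 6 colors: 1=c, 2=a, 3=e, 4=f, 5=b, 6=c, 7=a, 8=a, 9=b, 10=d, 11=b. Each edge has distinct colors on its endpoints.

6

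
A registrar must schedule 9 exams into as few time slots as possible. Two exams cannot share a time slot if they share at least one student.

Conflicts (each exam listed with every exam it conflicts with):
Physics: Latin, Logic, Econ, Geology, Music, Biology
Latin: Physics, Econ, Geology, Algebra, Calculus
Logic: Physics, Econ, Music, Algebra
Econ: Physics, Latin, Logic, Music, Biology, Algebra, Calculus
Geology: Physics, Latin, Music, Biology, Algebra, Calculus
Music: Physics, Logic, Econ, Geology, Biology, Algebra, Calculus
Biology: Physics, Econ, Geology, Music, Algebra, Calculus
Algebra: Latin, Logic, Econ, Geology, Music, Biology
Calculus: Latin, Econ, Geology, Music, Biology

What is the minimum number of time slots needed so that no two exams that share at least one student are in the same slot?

4

Econ, Music, Biology, Calculus all conflict with each other, so at least 4 time slots are needed.
4 time slots suffice: time slot 1 → {Econ, Geology}; time slot 2 → {Latin, Music}; time slot 3 → {Physics, Algebra, Calculus}; time slot 4 → {Logic, Biology}. No two conflicting exams share a time slot.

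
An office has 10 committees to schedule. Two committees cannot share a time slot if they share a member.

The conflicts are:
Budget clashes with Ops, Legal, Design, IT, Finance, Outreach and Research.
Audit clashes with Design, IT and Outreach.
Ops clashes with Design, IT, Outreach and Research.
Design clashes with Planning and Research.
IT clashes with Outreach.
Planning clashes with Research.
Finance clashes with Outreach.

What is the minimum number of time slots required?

Budget, Ops, Design, Research pairwise conflict, so at least 4 time slots are needed.
4 time slots suffice: time slot 1 → {Budget, Audit, Planning}; time slot 2 → {Legal, Design, Outreach}; time slot 3 → {Ops, Finance}; time slot 4 → {IT, Research}. Every pair that conflicts lands in different time slots.

4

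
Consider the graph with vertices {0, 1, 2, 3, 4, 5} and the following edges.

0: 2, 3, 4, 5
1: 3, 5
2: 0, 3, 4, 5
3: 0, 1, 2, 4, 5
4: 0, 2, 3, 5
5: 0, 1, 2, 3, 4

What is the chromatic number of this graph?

5

0, 2, 3, 4, 5 form a clique, so at least 5 colors are needed.
5 colors suffice: 0=c, 1=c, 2=e, 3=b, 4=d, 5=a. No two adjacent vertices share a color.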